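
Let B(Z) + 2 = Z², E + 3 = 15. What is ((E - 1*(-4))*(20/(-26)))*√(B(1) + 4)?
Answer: -160*√3/13 ≈ -21.318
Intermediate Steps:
E = 12 (E = -3 + 15 = 12)
B(Z) = -2 + Z²
((E - 1*(-4))*(20/(-26)))*√(B(1) + 4) = ((12 - 1*(-4))*(20/(-26)))*√((-2 + 1²) + 4) = ((12 + 4)*(20*(-1/26)))*√((-2 + 1) + 4) = (16*(-10/13))*√(-1 + 4) = -160*√3/13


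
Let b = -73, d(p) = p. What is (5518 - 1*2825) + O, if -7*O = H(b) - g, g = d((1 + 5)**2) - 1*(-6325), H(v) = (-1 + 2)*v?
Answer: 25285/7 ≈ 3612.1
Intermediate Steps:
H(v) = v (H(v) = 1*v = v)
g = 6361 (g = (1 + 5)**2 - 1*(-6325) = 6**2 + 6325 = 36 + 6325 = 6361)
O = 6434/7 (O = -(-73 - 1*6361)/7 = -(-73 - 6361)/7 = -1/7*(-6434) = 6434/7 ≈ 919.14)
(5518 - 1*2825) + O = (5518 - 1*2825) + 6434/7 = (5518 - 2825) + 6434/7 = 2693 + 6434/7 = 25285/7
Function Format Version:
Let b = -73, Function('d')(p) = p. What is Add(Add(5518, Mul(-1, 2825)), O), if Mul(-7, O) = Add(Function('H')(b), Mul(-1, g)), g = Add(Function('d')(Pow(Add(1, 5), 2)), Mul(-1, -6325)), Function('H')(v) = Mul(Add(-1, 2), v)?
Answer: Rational(25285, 7) ≈ 3612.1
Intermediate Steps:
Function('H')(v) = v (Function('H')(v) = Mul(1, v) = v)
g = 6361 (g = Add(Pow(Add(1, 5), 2), Mul(-1, -6325)) = Add(Pow(6, 2), 6325) = Add(36, 6325) = 6361)
O = Rational(6434, 7) (O = Mul(Rational(-1, 7), Add(-73, Mul(-1, 6361))) = Mul(Rational(-1, 7), Add(-73, -6361)) = Mul(Rational(-1, 7), -6434) = Rational(6434, 7) ≈ 919.14)
Add(Add(5518, Mul(-1, 2825)), O) = Add(Add(5518, Mul(-1, 2825)), Rational(6434, 7)) = Add(Add(5518, -2825), Rational(6434, 7)) = Add(2693, Rational(6434, 7)) = Rational(25285, 7)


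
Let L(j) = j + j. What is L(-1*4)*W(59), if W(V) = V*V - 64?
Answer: -27336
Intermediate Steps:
L(j) = 2*j
W(V) = -64 + V² (W(V) = V² - 64 = -64 + V²)
L(-1*4)*W(59) = (2*(-1*4))*(-64 + 59²) = (2*(-4))*(-64 + 3481) = -8*3417 = -27336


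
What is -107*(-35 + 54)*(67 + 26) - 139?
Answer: -189208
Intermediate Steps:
-107*(-35 + 54)*(67 + 26) - 139 = -2033*93 - 139 = -107*1767 - 139 = -189069 - 139 = -189208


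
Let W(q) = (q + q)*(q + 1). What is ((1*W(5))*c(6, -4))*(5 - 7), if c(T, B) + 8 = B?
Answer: 1440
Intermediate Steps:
W(q) = 2*q*(1 + q) (W(q) = (2*q)*(1 + q) = 2*q*(1 + q))
c(T, B) = -8 + B
((1*W(5))*c(6, -4))*(5 - 7) = ((1*(2*5*(1 + 5)))*(-8 - 4))*(5 - 7) = ((1*(2*5*6))*(-12))*(-2) = ((1*60)*(-12))*(-2) = (60*(-12))*(-2) = -720*(-2) = 1440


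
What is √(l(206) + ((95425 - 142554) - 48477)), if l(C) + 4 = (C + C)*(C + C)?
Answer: √74134 ≈ 272.28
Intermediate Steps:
l(C) = -4 + 4*C² (l(C) = -4 + (C + C)*(C + C) = -4 + (2*C)*(2*C) = -4 + 4*C²)
√(l(206) + ((95425 - 142554) - 48477)) = √((-4 + 4*206²) + ((95425 - 142554) - 48477)) = √((-4 + 4*42436) + (-47129 - 48477)) = √((-4 + 169744) - 95606) = √(169740 - 95606) = √74134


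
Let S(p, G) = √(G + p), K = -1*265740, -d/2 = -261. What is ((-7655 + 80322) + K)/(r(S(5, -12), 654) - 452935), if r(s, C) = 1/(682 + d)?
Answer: 232459892/545333739 ≈ 0.42627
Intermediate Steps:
d = 522 (d = -2*(-261) = 522)
K = -265740
r(s, C) = 1/1204 (r(s, C) = 1/(682 + 522) = 1/1204)
((-7655 + 80322) + K)/(r(S(5, -12), 654) - 452935) = ((-7655 + 80322) - 265740)/(1/1204 - 452935) = (72667 - 265740)/(-545333739/1204) = -193073*(-1204/545333739) = 232459892/545333739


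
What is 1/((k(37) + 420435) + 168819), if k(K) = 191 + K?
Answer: 1/589482 ≈ 1.6964e-6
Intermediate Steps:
1/((k(37) + 420435) + 168819) = 1/(((191 + 37) + 420435) + 168819) = 1/((228 + 420435) + 168819) = 1/(420663 + 168819) = 1/589482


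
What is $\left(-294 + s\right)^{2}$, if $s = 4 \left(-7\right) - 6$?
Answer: $107584$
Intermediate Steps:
$s = -34$ ($s = -28 - 6 = -34$)
$\left(-294 + s\right)^{2} = \left(-294 - 34\right)^{2} = \left(-328\right)^{2} = 107584$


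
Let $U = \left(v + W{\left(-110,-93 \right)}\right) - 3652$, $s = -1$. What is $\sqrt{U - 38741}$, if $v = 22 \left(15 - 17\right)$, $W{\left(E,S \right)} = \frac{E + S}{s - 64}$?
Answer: $\frac{i \sqrt{179283130}}{65} \approx 205.99 i$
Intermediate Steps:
$W{\left(E,S \right)} = - \frac{E}{65} - \frac{S}{65}$ ($W{\left(E,S \right)} = \frac{E + S}{-1 - 64} = \frac{E + S}{-65} = \left(E + S\right) \left(- \frac{1}{65}\right) = - \frac{E}{65} - \frac{S}{65}$)
$v = -44$ ($v = 22 \left(-2\right) = -44$)
$U = - \frac{240037}{65}$ ($U = \left(-44 - - \frac{203}{65}\right) - 3652 = \left(-44 + \left(\frac{22}{13} + \frac{93}{65}\right)\right) - 3652 = \left(-44 + \frac{203}{65}\right) - 3652 = - \frac{2657}{65} - 3652 = - \frac{240037}{65} \approx -3692.9$)
$\sqrt{U - 38741} = \sqrt{- \frac{240037}{65} - 38741} = \sqrt{- \frac{2758202}{65}} = \frac{i \sqrt{179283130}}{65}$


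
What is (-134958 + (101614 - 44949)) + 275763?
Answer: 197470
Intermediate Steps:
(-134958 + (101614 - 44949)) + 275763 = (-134958 + 56665) + 275763 = -78293 + 275763 = 197470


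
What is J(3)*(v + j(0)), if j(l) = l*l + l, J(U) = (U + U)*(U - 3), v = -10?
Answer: 0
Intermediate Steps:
J(U) = 2*U*(-3 + U) (J(U) = (2*U)*(-3 + U) = 2*U*(-3 + U))
j(l) = l + l**2 (j(l) = l**2 + l = l + l**2)
J(3)*(v + j(0)) = (2*3*(-3 + 3))*(-10 + 0*(1 + 0)) = (2*3*0)*(-10 + 0*1) = 0*(-10 + 0) = 0*(-10) = 0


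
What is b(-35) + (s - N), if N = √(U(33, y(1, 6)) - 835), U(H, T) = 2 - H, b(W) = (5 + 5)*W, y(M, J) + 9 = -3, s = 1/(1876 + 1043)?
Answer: -1021649/2919 - I*√866 ≈ -350.0 - 29.428*I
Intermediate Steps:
s = 1/2919 ≈ 0.00034258
y(M, J) = -12 (y(M, J) = -9 - 3 = -12)
b(W) = 10*W
N = I*√866 (N = √((2 - 1*33) - 835) = √((2 - 33) - 835) = √(-31 - 835) = √(-866) = I*√866 ≈ 29.428*I)
b(-35) + (s - N) = 10*(-35) + (1/2919 - I*√866) = -350 + (1/2919 - I*√866) = -1021649/2919 - I*√866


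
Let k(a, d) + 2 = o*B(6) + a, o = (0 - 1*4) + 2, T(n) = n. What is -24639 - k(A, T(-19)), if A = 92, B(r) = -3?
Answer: -24735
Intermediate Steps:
o = -2 (o = (0 - 4) + 2 = -4 + 2 = -2)
k(a, d) = 4 + a (k(a, d) = -2 + (-2*(-3) + a) = -2 + (6 + a) = 4 + a)
-24639 - k(A, T(-19)) = -24639 - (4 + 92) = -24639 - 1*96 = -24639 - 96 = -24735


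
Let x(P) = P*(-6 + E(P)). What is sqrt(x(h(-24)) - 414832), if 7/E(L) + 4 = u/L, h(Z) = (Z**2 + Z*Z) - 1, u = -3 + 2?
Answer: I*sqrt(8986091531685)/4605 ≈ 650.96*I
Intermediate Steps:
u = -1
h(Z) = -1 + 2*Z**2 (h(Z) = (Z**2 + Z**2) - 1 = 2*Z**2 - 1 = -1 + 2*Z**2)
E(L) = 7/(-4 - 1/L)
x(P) = P*(-6 - 7*P/(1 + 4*P))
sqrt(x(h(-24)) - 414832) = sqrt(-(-1 + 2*(-24)**2)*(6 + 31*(-1 + 2*(-24)**2))/(1 + 4*(-1 + 2*(-24)**2)) - 414832) = sqrt(-(-1 + 2*576)*(6 + 31*(-1 + 2*576))/(1 + 4*(-1 + 2*576)) - 414832) = sqrt(-(-1 + 1152)*(6 + 31*(-1 + 1152))/(1 + 4*(-1 + 1152)) - 414832) = sqrt(-1*1151*(6 + 31*1151)/(1 + 4*1151) - 414832) = sqrt(-1*1151*(6 + 35681)/(1 + 4604) - 414832) = sqrt(-1*1151*35687/4605 - 414832) = sqrt(-1*1151*1/4605*35687 - 414832) = sqrt(-41075737/4605 - 414832) = sqrt(-1951377097/4605) = I*sqrt(8986091531685)/4605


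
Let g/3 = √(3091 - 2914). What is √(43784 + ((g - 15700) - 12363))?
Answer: √(15721 + 3*√177) ≈ 125.54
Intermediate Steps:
g = 3*√177 (g = 3*√(3091 - 2914) = 3*√177 ≈ 39.912)
√(43784 + ((g - 15700) - 12363)) = √(43784 + ((3*√177 - 15700) - 12363)) = √(43784 + ((-15700 + 3*√177) - 12363)) = √(43784 + (-28063 + 3*√177)) = √(15721 + 3*√177)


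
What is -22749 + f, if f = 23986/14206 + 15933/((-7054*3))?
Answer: -1139781806349/50104562 ≈ -22748.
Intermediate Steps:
f = 46874589/50104562 (f = 23986*(1/14206) + 15933/(-21162) = 11993/7103 + 15933*(-1/21162) = 11993/7103 - 5311/7054 = 46874589/50104562 ≈ 0.93554)
-22749 + f = -22749 + 46874589/50104562 = -1139781806349/50104562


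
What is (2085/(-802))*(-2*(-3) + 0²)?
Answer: -6255/401 ≈ -15.599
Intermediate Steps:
(2085/(-802))*(-2*(-3) + 0²) = (2085*(-1/802))*(6 + 0) = -2085/802*6 = -6255/401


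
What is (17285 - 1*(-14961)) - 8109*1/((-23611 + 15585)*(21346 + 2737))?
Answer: 6232834442977/193290158 ≈ 32246.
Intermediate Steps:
(17285 - 1*(-14961)) - 8109*1/((-23611 + 15585)*(21346 + 2737)) = (17285 + 14961) - 8109/((-8026*24083)) = 32246 - 8109/(-193290158) = 32246 - 8109*(-1/193290158) = 32246 + 8109/193290158 = 6232834442977/193290158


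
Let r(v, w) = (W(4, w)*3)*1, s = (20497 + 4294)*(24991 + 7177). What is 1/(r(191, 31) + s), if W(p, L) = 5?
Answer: 1/797476903 ≈ 1.2540e-9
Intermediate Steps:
s = 797476888 (s = 24791*32168 = 797476888)
r(v, w) = 15 (r(v, w) = (5*3)*1 = 15*1 = 15)
1/(r(191, 31) + s) = 1/(15 + 797476888) = 1/797476903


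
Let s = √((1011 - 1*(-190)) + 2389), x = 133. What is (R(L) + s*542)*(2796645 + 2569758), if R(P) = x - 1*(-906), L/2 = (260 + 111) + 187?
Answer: 5575692717 + 2908590426*√3590 ≈ 1.7985e+11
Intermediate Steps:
L = 1116 (L = 2*((260 + 111) + 187) = 2*(371 + 187) = 2*558 = 1116)
s = √3590 (s = √((1011 + 190) + 2389) = √(1201 + 2389) = √3590 ≈ 59.917)
R(P) = 1039 (R(P) = 133 - 1*(-906) = 133 + 906 = 1039)
(R(L) + s*542)*(2796645 + 2569758) = (1039 + √3590*542)*(2796645 + 2569758) = (1039 + 542*√3590)*5366403 = 5575692717 + 2908590426*√3590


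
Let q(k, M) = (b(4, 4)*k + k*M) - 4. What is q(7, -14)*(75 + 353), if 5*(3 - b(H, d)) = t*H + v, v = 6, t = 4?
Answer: -239252/5 ≈ -47850.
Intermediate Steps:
b(H, d) = 9/5 - 4*H/5 (b(H, d) = 3 - (4*H + 6)/5 = 3 - (6 + 4*H)/5 = 3 + (-6/5 - 4*H/5) = 9/5 - 4*H/5)
q(k, M) = -4 - 7*k/5 + M*k (q(k, M) = ((9/5 - ⅘*4)*k + k*M) - 4 = ((9/5 - 16/5)*k + M*k) - 4 = (-7*k/5 + M*k) - 4 = -4 - 7*k/5 + M*k)
q(7, -14)*(75 + 353) = (-4 - 7/5*7 - 14*7)*(75 + 353) = (-4 - 49/5 - 98)*428 = -559/5*428 = -239252/5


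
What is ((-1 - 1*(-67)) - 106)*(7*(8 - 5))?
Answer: -840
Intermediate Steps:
((-1 - 1*(-67)) - 106)*(7*(8 - 5)) = ((-1 + 67) - 106)*(7*3) = (66 - 106)*21 = -40*21 = -840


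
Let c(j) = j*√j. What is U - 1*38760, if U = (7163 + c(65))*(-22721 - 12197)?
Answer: -250156394 - 2269670*√65 ≈ -2.6845e+8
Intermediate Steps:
c(j) = j^(3/2)
U = -250117634 - 2269670*√65 (U = (7163 + 65^(3/2))*(-22721 - 12197) = (7163 + 65*√65)*(-34918) = -250117634 - 2269670*√65 ≈ -2.6842e+8)
U - 1*38760 = (-250117634 - 2269670*√65) - 1*38760 = (-250117634 - 2269670*√65) - 38760 = -250156394 - 2269670*√65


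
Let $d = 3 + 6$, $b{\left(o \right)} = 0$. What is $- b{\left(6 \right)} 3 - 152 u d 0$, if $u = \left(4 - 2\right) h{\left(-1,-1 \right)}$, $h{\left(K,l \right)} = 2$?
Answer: $0$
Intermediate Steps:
$u = 4$ ($u = \left(4 - 2\right) 2 = 2 \cdot 2 = 4$)
$d = 9$
$- b{\left(6 \right)} 3 - 152 u d 0 = \left(-1\right) 0 \cdot 3 - 152 \cdot 4 \cdot 9 \cdot 0 = 0 \cdot 3 - 152 \cdot 36 \cdot 0 = 0 - 0 = 0 + 0 = 0$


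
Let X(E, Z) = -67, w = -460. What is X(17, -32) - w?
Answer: 393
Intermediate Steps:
X(17, -32) - w = -67 - 1*(-460) = -67 + 460 = 393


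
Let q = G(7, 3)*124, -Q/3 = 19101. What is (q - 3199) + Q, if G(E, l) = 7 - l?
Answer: -60006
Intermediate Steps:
Q = -57303 (Q = -3*19101 = -57303)
q = 496 (q = (7 - 1*3)*124 = (7 - 3)*124 = 4*124 = 496)
(q - 3199) + Q = (496 - 3199) - 57303 = -2703 - 57303 = -60006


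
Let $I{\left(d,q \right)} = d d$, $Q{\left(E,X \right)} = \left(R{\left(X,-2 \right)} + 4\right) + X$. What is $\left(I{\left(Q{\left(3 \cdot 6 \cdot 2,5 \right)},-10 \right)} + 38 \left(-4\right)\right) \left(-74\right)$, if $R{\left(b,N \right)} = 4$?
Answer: $-1258$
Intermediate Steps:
$Q{\left(E,X \right)} = 8 + X$ ($Q{\left(E,X \right)} = \left(4 + 4\right) + X = 8 + X$)
$I{\left(d,q \right)} = d^{2}$
$\left(I{\left(Q{\left(3 \cdot 6 \cdot 2,5 \right)},-10 \right)} + 38 \left(-4\right)\right) \left(-74\right) = \left(\left(8 + 5\right)^{2} + 38 \left(-4\right)\right) \left(-74\right) = \left(13^{2} - 152\right) \left(-74\right) = \left(169 - 152\right) \left(-74\right) = 17 \left(-74\right) = -1258$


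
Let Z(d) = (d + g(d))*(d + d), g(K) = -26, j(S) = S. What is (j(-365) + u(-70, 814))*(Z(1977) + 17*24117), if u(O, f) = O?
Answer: -3534045705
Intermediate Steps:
Z(d) = 2*d*(-26 + d) (Z(d) = (d - 26)*(d + d) = (-26 + d)*(2*d) = 2*d*(-26 + d))
(j(-365) + u(-70, 814))*(Z(1977) + 17*24117) = (-365 - 70)*(2*1977*(-26 + 1977) + 17*24117) = -435*(2*1977*1951 + 409989) = -435*(7714254 + 409989) = -435*8124243 = -3534045705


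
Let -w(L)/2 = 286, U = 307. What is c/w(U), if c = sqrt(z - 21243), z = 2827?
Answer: -I*sqrt(1151)/143 ≈ -0.23725*I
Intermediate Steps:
c = 4*I*sqrt(1151) (c = sqrt(2827 - 21243) = sqrt(-18416) = 4*I*sqrt(1151) ≈ 135.71*I)
w(L) = -572 (w(L) = -2*286 = -572)
c/w(U) = (4*I*sqrt(1151))/(-572) = (4*I*sqrt(1151))*(-1/572) = -I*sqrt(1151)/143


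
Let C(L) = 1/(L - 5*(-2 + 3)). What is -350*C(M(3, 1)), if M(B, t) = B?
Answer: 175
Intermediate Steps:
C(L) = 1/(-5 + L) (C(L) = 1/(L - 5*1) = 1/(L - 5) = 1/(-5 + L))
-350*C(M(3, 1)) = -350/(-5 + 3) = -350/(-2) = -350*(-½) = 175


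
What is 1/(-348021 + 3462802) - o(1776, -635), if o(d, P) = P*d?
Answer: 3512725420561/3114781 ≈ 1.1278e+6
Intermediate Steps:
1/(-348021 + 3462802) - o(1776, -635) = 1/(-348021 + 3462802) - (-635)*1776 = 1/3114781 - 1*(-1127760) = 1/3114781 + 1127760 = 3512725420561/3114781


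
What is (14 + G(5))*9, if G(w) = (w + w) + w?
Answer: 261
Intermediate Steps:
G(w) = 3*w (G(w) = 2*w + w = 3*w)
(14 + G(5))*9 = (14 + 3*5)*9 = (14 + 15)*9 = 29*9 = 261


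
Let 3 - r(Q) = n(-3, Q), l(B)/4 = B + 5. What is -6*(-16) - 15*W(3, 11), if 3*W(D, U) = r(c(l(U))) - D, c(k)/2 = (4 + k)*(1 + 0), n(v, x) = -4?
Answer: 76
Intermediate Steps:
l(B) = 20 + 4*B (l(B) = 4*(B + 5) = 4*(5 + B) = 20 + 4*B)
c(k) = 8 + 2*k (c(k) = 2*((4 + k)*(1 + 0)) = 2*((4 + k)*1) = 2*(4 + k) = 8 + 2*k)
r(Q) = 7 (r(Q) = 3 - 1*(-4) = 3 + 4 = 7)
W(D, U) = 7/3 - D/3 (W(D, U) = (7 - D)/3 = 7/3 - D/3)
-6*(-16) - 15*W(3, 11) = -6*(-16) - 15*(7/3 - ⅓*3) = 96 - 15*(7/3 - 1) = 96 - 15*4/3 = 96 - 20 = 76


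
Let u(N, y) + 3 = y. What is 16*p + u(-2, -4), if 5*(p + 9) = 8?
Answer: -627/5 ≈ -125.40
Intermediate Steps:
p = -37/5 (p = -9 + (1/5)*8 = -9 + 8/5 = -37/5 ≈ -7.4000)
u(N, y) = -3 + y
16*p + u(-2, -4) = 16*(-37/5) + (-3 - 4) = -592/5 - 7 = -627/5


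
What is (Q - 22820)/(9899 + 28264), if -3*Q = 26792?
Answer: -95252/114489 ≈ -0.83197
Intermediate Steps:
Q = -26792/3 (Q = -⅓*26792 = -26792/3 ≈ -8930.7)
(Q - 22820)/(9899 + 28264) = (-26792/3 - 22820)/(9899 + 28264) = -95252/3/38163 = -95252/3*1/38163 = -95252/114489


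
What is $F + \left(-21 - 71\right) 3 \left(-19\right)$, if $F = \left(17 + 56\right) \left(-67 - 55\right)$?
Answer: $-3662$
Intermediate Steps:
$F = -8906$ ($F = 73 \left(-122\right) = -8906$)
$F + \left(-21 - 71\right) 3 \left(-19\right) = -8906 + \left(-21 - 71\right) 3 \left(-19\right) = -8906 + \left(-21 - 71\right) \left(-57\right) = -8906 - -5244 = -8906 + 5244 = -3662$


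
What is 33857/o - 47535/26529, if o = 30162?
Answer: -178519439/266722566 ≈ -0.66931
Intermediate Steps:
33857/o - 47535/26529 = 33857/30162 - 47535/26529 = 33857*(1/30162) - 47535*1/26529 = 33857/30162 - 15845/8843 = -178519439/266722566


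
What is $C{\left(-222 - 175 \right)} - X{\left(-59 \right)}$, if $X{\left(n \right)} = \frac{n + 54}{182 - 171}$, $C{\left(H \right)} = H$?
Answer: $- \frac{4362}{11} \approx -396.55$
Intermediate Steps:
$X{\left(n \right)} = \frac{54}{11} + \frac{n}{11}$ ($X{\left(n \right)} = \frac{54 + n}{11} = \left(54 + n\right) \frac{1}{11} = \frac{54}{11} + \frac{n}{11}$)
$C{\left(-222 - 175 \right)} - X{\left(-59 \right)} = \left(-222 - 175\right) - \left(\frac{54}{11} + \frac{1}{11} \left(-59\right)\right) = -397 - \left(\frac{54}{11} - \frac{59}{11}\right) = -397 - - \frac{5}{11} = -397 + \frac{5}{11} = - \frac{4362}{11}$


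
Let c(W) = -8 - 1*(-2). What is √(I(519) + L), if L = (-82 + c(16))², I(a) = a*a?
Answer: √277105 ≈ 526.41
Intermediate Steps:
I(a) = a²
c(W) = -6 (c(W) = -8 + 2 = -6)
L = 7744 (L = (-82 - 6)² = (-88)² = 7744)
√(I(519) + L) = √(519² + 7744) = √(269361 + 7744) = √277105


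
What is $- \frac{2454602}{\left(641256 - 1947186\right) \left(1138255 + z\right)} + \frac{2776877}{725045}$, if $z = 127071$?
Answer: $\frac{91771776376884719}{23961681340574862} \approx 3.8299$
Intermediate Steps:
$- \frac{2454602}{\left(641256 - 1947186\right) \left(1138255 + z\right)} + \frac{2776877}{725045} = - \frac{2454602}{\left(641256 - 1947186\right) \left(1138255 + 127071\right)} + \frac{2776877}{725045} = - \frac{2454602}{\left(-1305930\right) 1265326} + 2776877 \cdot \frac{1}{725045} = - \frac{2454602}{-1652427183180} + \frac{2776877}{725045} = \left(-2454602\right) \left(- \frac{1}{1652427183180}\right) + \frac{2776877}{725045} = \frac{1227301}{826213591590} + \frac{2776877}{725045} = \frac{91771776376884719}{23961681340574862}$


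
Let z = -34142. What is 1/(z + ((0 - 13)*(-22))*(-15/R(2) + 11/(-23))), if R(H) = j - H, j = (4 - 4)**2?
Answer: -23/739077 ≈ -3.1120e-5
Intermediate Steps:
j = 0 (j = 0**2 = 0)
R(H) = -H (R(H) = 0 - H = -H)
1/(z + ((0 - 13)*(-22))*(-15/R(2) + 11/(-23))) = 1/(-34142 + ((0 - 13)*(-22))*(-15/((-1*2)) + 11/(-23))) = 1/(-34142 + (-13*(-22))*(-15/(-2) + 11*(-1/23))) = 1/(-34142 + 286*(-15*(-1/2) - 11/23)) = 1/(-34142 + 286*(15/2 - 11/23)) = 1/(-34142 + 286*(323/46)) = 1/(-34142 + 46189/23) = 1/(-739077/23) = -23/739077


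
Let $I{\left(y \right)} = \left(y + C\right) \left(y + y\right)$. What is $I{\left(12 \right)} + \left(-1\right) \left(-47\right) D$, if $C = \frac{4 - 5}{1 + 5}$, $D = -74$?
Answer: $-3194$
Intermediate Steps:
$C = - \frac{1}{6} \approx -0.16667$
$I{\left(y \right)} = 2 y \left(- \frac{1}{6} + y\right)$ ($I{\left(y \right)} = \left(y - \frac{1}{6}\right) \left(y + y\right) = \left(- \frac{1}{6} + y\right) 2 y = 2 y \left(- \frac{1}{6} + y\right)$)
$I{\left(12 \right)} + \left(-1\right) \left(-47\right) D = \frac{1}{3} \cdot 12 \left(-1 + 6 \cdot 12\right) + \left(-1\right) \left(-47\right) \left(-74\right) = \frac{1}{3} \cdot 12 \left(-1 + 72\right) + 47 \left(-74\right) = \frac{1}{3} \cdot 12 \cdot 71 - 3478 = 284 - 3478 = -3194$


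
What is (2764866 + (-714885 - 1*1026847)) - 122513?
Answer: 900621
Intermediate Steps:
(2764866 + (-714885 - 1*1026847)) - 122513 = (2764866 + (-714885 - 1026847)) - 122513 = (2764866 - 1741732) - 122513 = 1023134 - 122513 = 900621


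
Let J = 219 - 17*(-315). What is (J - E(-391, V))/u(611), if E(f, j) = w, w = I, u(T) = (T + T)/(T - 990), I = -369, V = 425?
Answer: -2252397/1222 ≈ -1843.2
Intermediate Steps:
u(T) = 2*T/(-990 + T) (u(T) = (2*T)/(-990 + T) = 2*T/(-990 + T))
w = -369
E(f, j) = -369
J = 5574 (J = 219 + 5355 = 5574)
(J - E(-391, V))/u(611) = (5574 - 1*(-369))/((2*611/(-990 + 611))) = (5574 + 369)/((2*611/(-379))) = 5943/((2*611*(-1/379))) = 5943/(-1222/379) = 5943*(-379/1222) = -2252397/1222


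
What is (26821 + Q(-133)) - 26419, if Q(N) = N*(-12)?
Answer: 1998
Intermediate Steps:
Q(N) = -12*N
(26821 + Q(-133)) - 26419 = (26821 - 12*(-133)) - 26419 = (26821 + 1596) - 26419 = 28417 - 26419 = 1998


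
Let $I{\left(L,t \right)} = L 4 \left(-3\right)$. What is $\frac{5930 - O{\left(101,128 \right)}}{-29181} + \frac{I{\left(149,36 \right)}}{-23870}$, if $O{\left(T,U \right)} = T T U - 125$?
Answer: $\frac{15537685069}{348275235} \approx 44.613$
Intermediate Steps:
$O{\left(T,U \right)} = -125 + U T^{2}$ ($O{\left(T,U \right)} = T^{2} U - 125 = U T^{2} - 125 = -125 + U T^{2}$)
$I{\left(L,t \right)} = - 12 L$ ($I{\left(L,t \right)} = 4 L \left(-3\right) = - 12 L$)
$\frac{5930 - O{\left(101,128 \right)}}{-29181} + \frac{I{\left(149,36 \right)}}{-23870} = \frac{5930 - \left(-125 + 128 \cdot 101^{2}\right)}{-29181} + \frac{\left(-12\right) 149}{-23870} = \left(5930 - \left(-125 + 128 \cdot 10201\right)\right) \left(- \frac{1}{29181}\right) - - \frac{894}{11935} = \left(5930 - \left(-125 + 1305728\right)\right) \left(- \frac{1}{29181}\right) + \frac{894}{11935} = \left(5930 - 1305603\right) \left(- \frac{1}{29181}\right) + \frac{894}{11935} = \left(-1299673\right) \left(- \frac{1}{29181}\right) + \frac{894}{11935} = \frac{1299673}{29181} + \frac{894}{11935} = \frac{15537685069}{348275235}$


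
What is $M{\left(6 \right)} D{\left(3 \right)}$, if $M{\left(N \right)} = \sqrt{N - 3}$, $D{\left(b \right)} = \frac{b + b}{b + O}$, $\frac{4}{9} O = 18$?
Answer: $\frac{4 \sqrt{3}}{29} \approx 0.2389$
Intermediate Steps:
$O = \frac{81}{2}$ ($O = \frac{9}{4} \cdot 18 = \frac{81}{2} \approx 40.5$)
$D{\left(b \right)} = \frac{2 b}{\frac{81}{2} + b}$ ($D{\left(b \right)} = \frac{b + b}{b + \frac{81}{2}} = \frac{2 b}{\frac{81}{2} + b}$)
$M{\left(N \right)} = \sqrt{-3 + N}$
$M{\left(6 \right)} D{\left(3 \right)} = \sqrt{-3 + 6} \cdot 4 \cdot 3 \frac{1}{81 + 2 \cdot 3} = \sqrt{3} \cdot 4 \cdot 3 \frac{1}{81 + 6} = \sqrt{3} \cdot 4 \cdot 3 \cdot \frac{1}{87} = \sqrt{3} \cdot \frac{4}{29} = \frac{4 \sqrt{3}}{29}$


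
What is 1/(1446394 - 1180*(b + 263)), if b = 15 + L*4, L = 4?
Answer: 1/1099474 ≈ 9.0953e-7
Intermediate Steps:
b = 31 (b = 15 + 4*4 = 15 + 16 = 31)
1/(1446394 - 1180*(b + 263)) = 1/(1446394 - 1180*(31 + 263)) = 1/(1446394 - 1180*294) = 1/(1446394 - 346920) = 1/1099474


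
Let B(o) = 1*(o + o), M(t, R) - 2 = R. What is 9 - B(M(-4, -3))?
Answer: 11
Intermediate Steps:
M(t, R) = 2 + R
B(o) = 2*o (B(o) = 1*(2*o) = 2*o)
9 - B(M(-4, -3)) = 9 - 2*(2 - 3) = 9 - 2*(-1) = 9 - 1*(-2) = 9 + 2 = 11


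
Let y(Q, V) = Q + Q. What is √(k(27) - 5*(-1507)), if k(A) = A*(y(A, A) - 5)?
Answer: √8858 ≈ 94.117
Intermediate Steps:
y(Q, V) = 2*Q
k(A) = A*(-5 + 2*A) (k(A) = A*(2*A - 5) = A*(-5 + 2*A))
√(k(27) - 5*(-1507)) = √(27*(-5 + 2*27) - 5*(-1507)) = √(27*(-5 + 54) + 7535) = √(27*49 + 7535) = √(1323 + 7535) = √8858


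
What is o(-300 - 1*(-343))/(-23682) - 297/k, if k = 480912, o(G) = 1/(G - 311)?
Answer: -78521315/127176697488 ≈ -0.00061742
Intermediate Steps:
o(G) = 1/(-311 + G)
o(-300 - 1*(-343))/(-23682) - 297/k = 1/(-311 + (-300 - 1*(-343))*(-23682)) - 297/480912 = -1/23682/(-311 + (-300 + 343)) - 297*1/480912 = -1/23682/(-311 + 43) - 99/160304 = -1/23682/(-268) - 99/160304 = -1/268*(-1/23682) - 99/160304 = 1/6346776 - 99/160304 = -78521315/127176697488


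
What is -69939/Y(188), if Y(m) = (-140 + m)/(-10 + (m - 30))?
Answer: -862581/4 ≈ -2.1565e+5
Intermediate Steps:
Y(m) = (-140 + m)/(-40 + m) (Y(m) = (-140 + m)/(-10 + (-30 + m)) = (-140 + m)/(-40 + m))
-69939/Y(188) = -69939*(-40 + 188)/(-140 + 188) = -69939/(48/148) = -69939/((1/148)*48) = -69939/12/37 = -69939*37/12 = -862581/4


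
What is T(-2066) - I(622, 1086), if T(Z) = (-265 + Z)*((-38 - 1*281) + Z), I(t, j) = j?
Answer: 5558349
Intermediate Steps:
T(Z) = (-319 + Z)*(-265 + Z) (T(Z) = (-265 + Z)*((-38 - 281) + Z) = (-265 + Z)*(-319 + Z) = (-319 + Z)*(-265 + Z))
T(-2066) - I(622, 1086) = (84535 + (-2066)² - 584*(-2066)) - 1*1086 = (84535 + 4268356 + 1206544) - 1086 = 5559435 - 1086 = 5558349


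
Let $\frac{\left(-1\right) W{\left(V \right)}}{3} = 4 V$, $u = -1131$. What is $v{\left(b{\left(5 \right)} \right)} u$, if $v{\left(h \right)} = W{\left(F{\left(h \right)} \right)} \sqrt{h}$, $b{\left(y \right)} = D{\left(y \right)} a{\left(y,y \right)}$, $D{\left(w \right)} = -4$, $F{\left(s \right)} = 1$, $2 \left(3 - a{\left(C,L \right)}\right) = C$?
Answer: $13572 i \sqrt{2} \approx 19194.0 i$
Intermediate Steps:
$a{\left(C,L \right)} = 3 - \frac{C}{2}$
$W{\left(V \right)} = - 12 V$ ($W{\left(V \right)} = - 3 \cdot 4 V = - 12 V$)
$b{\left(y \right)} = -12 + 2 y$ ($b{\left(y \right)} = - 4 \left(3 - \frac{y}{2}\right) = -12 + 2 y$)
$v{\left(h \right)} = - 12 \sqrt{h}$ ($v{\left(h \right)} = \left(-12\right) 1 \sqrt{h} = - 12 \sqrt{h}$)
$v{\left(b{\left(5 \right)} \right)} u = - 12 \sqrt{-12 + 2 \cdot 5} \left(-1131\right) = - 12 \sqrt{-12 + 10} \left(-1131\right) = - 12 \sqrt{-2} \left(-1131\right) = - 12 i \sqrt{2} \left(-1131\right) = 13572 i \sqrt{2}$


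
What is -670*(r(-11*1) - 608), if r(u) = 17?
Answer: 395970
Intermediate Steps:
-670*(r(-11*1) - 608) = -670*(17 - 608) = -670*(-591) = 395970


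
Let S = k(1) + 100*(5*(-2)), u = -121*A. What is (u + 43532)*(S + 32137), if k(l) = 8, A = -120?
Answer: 1808029540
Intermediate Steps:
u = 14520 (u = -121*(-120) = 14520)
S = -992 (S = 8 + 100*(5*(-2)) = 8 + 100*(-10) = 8 - 1000 = -992)
(u + 43532)*(S + 32137) = (14520 + 43532)*(-992 + 32137) = 58052*31145 = 1808029540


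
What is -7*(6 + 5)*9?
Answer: -693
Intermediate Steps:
-7*(6 + 5)*9 = -7*11*9 = -77*9 = -693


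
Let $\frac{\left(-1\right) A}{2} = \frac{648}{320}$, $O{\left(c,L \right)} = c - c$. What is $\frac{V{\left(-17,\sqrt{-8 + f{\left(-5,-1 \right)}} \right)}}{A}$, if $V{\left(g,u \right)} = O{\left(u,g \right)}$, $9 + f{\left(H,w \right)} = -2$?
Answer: $0$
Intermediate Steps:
$f{\left(H,w \right)} = -11$ ($f{\left(H,w \right)} = -9 - 2 = -11$)
$O{\left(c,L \right)} = 0$
$V{\left(g,u \right)} = 0$
$A = - \frac{81}{20}$ ($A = - 2 \cdot \frac{648}{320} = - 2 \cdot 648 \cdot \frac{1}{320} = \left(-2\right) \frac{81}{40} = - \frac{81}{20} \approx -4.05$)
$\frac{V{\left(-17,\sqrt{-8 + f{\left(-5,-1 \right)}} \right)}}{A} = \frac{0}{- \frac{81}{20}} = 0 \left(- \frac{20}{81}\right) = 0$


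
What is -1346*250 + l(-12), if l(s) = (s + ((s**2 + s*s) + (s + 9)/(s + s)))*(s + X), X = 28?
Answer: -332082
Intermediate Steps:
l(s) = (28 + s)*(s + 2*s**2 + (9 + s)/(2*s)) (l(s) = (s + ((s**2 + s*s) + (s + 9)/(s + s)))*(s + 28) = (s + ((s**2 + s**2) + (9 + s)/((2*s))))*(28 + s) = (s + (2*s**2 + (9 + s)*(1/(2*s))))*(28 + s) = (s + (2*s**2 + (9 + s)/(2*s)))*(28 + s) = (s + 2*s**2 + (9 + s)/(2*s))*(28 + s) = (28 + s)*(s + 2*s**2 + (9 + s)/(2*s)))
-1346*250 + l(-12) = -1346*250 + (1/2)*(252 - 12*(37 + 4*(-12)**3 + 57*(-12) + 114*(-12)**2))/(-12) = -336500 + (1/2)*(-1/12)*(252 - 12*(37 + 4*(-1728) - 684 + 114*144)) = -336500 + (1/2)*(-1/12)*(252 - 12*(37 - 6912 - 684 + 16416)) = -336500 + (1/2)*(-1/12)*(252 - 12*8857) = -336500 + (1/2)*(-1/12)*(252 - 106284) = -336500 + (1/2)*(-1/12)*(-106032) = -336500 + 4418 = -332082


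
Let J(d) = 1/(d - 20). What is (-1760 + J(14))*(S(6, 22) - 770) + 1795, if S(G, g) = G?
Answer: 4039687/3 ≈ 1.3466e+6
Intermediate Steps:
J(d) = 1/(-20 + d)
(-1760 + J(14))*(S(6, 22) - 770) + 1795 = (-1760 + 1/(-20 + 14))*(6 - 770) + 1795 = (-1760 + 1/(-6))*(-764) + 1795 = (-1760 - ⅙)*(-764) + 1795 = -10561/6*(-764) + 1795 = 4034302/3 + 1795 = 4039687/3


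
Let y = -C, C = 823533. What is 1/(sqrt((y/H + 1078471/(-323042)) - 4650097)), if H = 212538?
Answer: -I*sqrt(152226882583551407868203189)/26605842743097883 ≈ -0.00046373*I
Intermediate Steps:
y = -823533 (y = -1*823533 = -823533)
1/(sqrt((y/H + 1078471/(-323042)) - 4650097)) = 1/(sqrt((-823533/212538 + 1078471/(-323042)) - 4650097)) = 1/(sqrt((-823533*1/212538 + 1078471*(-1/323042)) - 4650097)) = 1/(sqrt((-274511/70846 - 1078471/323042) - 4650097)) = 1/(sqrt(-41270984732/5721558383 - 4650097)) = 1/(sqrt(-26605842743097883/5721558383)) = 1/(I*sqrt(152226882583551407868203189)/5721558383) = -I*sqrt(152226882583551407868203189)/26605842743097883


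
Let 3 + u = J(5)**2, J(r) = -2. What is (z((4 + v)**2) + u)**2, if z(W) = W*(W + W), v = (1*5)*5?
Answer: 2000988480969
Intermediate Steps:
v = 25 (v = 5*5 = 25)
z(W) = 2*W**2 (z(W) = W*(2*W) = 2*W**2)
u = 1 (u = -3 + (-2)**2 = -3 + 4 = 1)
(z((4 + v)**2) + u)**2 = (2*((4 + 25)**2)**2 + 1)**2 = (2*(29**2)**2 + 1)**2 = (2*841**2 + 1)**2 = (2*707281 + 1)**2 = (1414562 + 1)**2 = 1414563**2 = 2000988480969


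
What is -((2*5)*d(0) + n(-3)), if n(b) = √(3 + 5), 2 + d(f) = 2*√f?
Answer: 20 - 2*√2 ≈ 17.172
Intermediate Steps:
d(f) = -2 + 2*√f
n(b) = 2*√2 (n(b) = √8 = 2*√2)
-((2*5)*d(0) + n(-3)) = -((2*5)*(-2 + 2*√0) + 2*√2) = -(10*(-2 + 2*0) + 2*√2) = -(10*(-2 + 0) + 2*√2) = -(10*(-2) + 2*√2) = -(-20 + 2*√2) = 20 - 2*√2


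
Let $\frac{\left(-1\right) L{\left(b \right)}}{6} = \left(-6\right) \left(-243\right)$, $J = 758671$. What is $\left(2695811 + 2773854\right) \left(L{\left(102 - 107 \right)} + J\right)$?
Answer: $4101827585795$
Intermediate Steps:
$L{\left(b \right)} = -8748$ ($L{\left(b \right)} = - 6 \left(\left(-6\right) \left(-243\right)\right) = \left(-6\right) 1458 = -8748$)
$\left(2695811 + 2773854\right) \left(L{\left(102 - 107 \right)} + J\right) = \left(2695811 + 2773854\right) \left(-8748 + 758671\right) = 5469665 \cdot 749923 = 4101827585795$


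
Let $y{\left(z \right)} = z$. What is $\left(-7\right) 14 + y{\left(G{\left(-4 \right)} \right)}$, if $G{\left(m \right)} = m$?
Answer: $-102$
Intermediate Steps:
$\left(-7\right) 14 + y{\left(G{\left(-4 \right)} \right)} = \left(-7\right) 14 - 4 = -98 - 4 = -102$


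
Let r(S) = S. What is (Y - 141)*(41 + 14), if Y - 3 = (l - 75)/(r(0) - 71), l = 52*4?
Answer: -546205/71 ≈ -7693.0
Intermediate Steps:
l = 208
Y = 80/71 (Y = 3 + (208 - 75)/(0 - 71) = 3 + 133/(-71) = 3 + 133*(-1/71) = 3 - 133/71 = 80/71 ≈ 1.1268)
(Y - 141)*(41 + 14) = (80/71 - 141)*(41 + 14) = -9931/71*55 = -546205/71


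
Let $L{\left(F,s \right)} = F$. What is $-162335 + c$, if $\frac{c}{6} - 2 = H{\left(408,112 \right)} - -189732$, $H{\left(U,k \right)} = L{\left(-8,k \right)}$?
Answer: $976021$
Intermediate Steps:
$H{\left(U,k \right)} = -8$
$c = 1138356$ ($c = 12 + 6 \left(-8 - -189732\right) = 12 + 6 \left(-8 + 189732\right) = 12 + 6 \cdot 189724 = 12 + 1138344 = 1138356$)
$-162335 + c = -162335 + 1138356 = 976021$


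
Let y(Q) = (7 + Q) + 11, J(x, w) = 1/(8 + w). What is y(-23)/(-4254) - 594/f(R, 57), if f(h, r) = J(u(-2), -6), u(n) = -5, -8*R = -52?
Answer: -5053747/4254 ≈ -1188.0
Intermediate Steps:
R = 13/2 (R = -⅛*(-52) = 13/2 ≈ 6.5000)
y(Q) = 18 + Q
f(h, r) = ½ (f(h, r) = 1/(8 - 6) = 1/2 = ½)
y(-23)/(-4254) - 594/f(R, 57) = (18 - 23)/(-4254) - 594/½ = -5*(-1/4254) - 594*2 = 5/4254 - 1188 = -5053747/4254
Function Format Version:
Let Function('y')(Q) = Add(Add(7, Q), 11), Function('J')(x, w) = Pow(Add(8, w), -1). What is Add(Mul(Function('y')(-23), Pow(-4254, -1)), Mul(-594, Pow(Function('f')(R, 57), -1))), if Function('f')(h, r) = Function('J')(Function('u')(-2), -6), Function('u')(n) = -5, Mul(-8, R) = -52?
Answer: Rational(-5053747, 4254) ≈ -1188.0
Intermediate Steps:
R = Rational(13, 2) (R = Mul(Rational(-1, 8), -52) = Rational(13, 2) ≈ 6.5000)
Function('y')(Q) = Add(18, Q)
Function('f')(h, r) = Rational(1, 2) (Function('f')(h, r) = Pow(Add(8, -6), -1) = Pow(2, -1) = Rational(1, 2))
Add(Mul(Function('y')(-23), Pow(-4254, -1)), Mul(-594, Pow(Function('f')(R, 57), -1))) = Add(Mul(Add(18, -23), Pow(-4254, -1)), Mul(-594, Pow(Rational(1, 2), -1))) = Add(Mul(-5, Rational(-1, 4254)), Mul(-594, 2)) = Add(Rational(5, 4254), -1188) = Rational(-5053747, 4254)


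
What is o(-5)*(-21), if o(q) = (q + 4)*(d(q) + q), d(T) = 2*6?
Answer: 147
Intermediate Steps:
d(T) = 12
o(q) = (4 + q)*(12 + q) (o(q) = (q + 4)*(12 + q) = (4 + q)*(12 + q))
o(-5)*(-21) = (48 + (-5)² + 16*(-5))*(-21) = (48 + 25 - 80)*(-21) = -7*(-21) = 147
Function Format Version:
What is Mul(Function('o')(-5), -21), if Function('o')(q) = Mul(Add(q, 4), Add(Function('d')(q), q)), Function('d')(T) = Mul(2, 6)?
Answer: 147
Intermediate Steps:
Function('d')(T) = 12
Function('o')(q) = Mul(Add(4, q), Add(12, q)) (Function('o')(q) = Mul(Add(q, 4), Add(12, q)) = Mul(Add(4, q), Add(12, q)))
Mul(Function('o')(-5), -21) = Mul(Add(48, Pow(-5, 2), Mul(16, -5)), -21) = Mul(Add(48, 25, -80), -21) = Mul(-7, -21) = 147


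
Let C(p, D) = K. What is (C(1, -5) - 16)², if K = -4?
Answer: 400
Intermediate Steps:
C(p, D) = -4
(C(1, -5) - 16)² = (-4 - 16)² = (-20)² = 400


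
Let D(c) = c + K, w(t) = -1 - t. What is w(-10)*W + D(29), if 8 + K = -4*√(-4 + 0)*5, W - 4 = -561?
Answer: -4992 - 40*I ≈ -4992.0 - 40.0*I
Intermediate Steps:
W = -557 (W = 4 - 561 = -557)
K = -8 - 40*I (K = -8 - 4*√(-4 + 0)*5 = -8 - 8*I*5 = -8 - 40*I ≈ -8.0 - 40.0*I)
D(c) = -8 + c - 40*I (D(c) = c + (-8 - 40*I) = -8 + c - 40*I)
w(-10)*W + D(29) = (-1 - 1*(-10))*(-557) + (-8 + 29 - 40*I) = (-1 + 10)*(-557) + (21 - 40*I) = 9*(-557) + (21 - 40*I) = -5013 + (21 - 40*I) = -4992 - 40*I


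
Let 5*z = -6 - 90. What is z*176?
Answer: -16896/5 ≈ -3379.2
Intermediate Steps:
z = -96/5 (z = (-6 - 90)/5 = (⅕)*(-96) = -96/5 ≈ -19.200)
z*176 = -96/5*176 = -16896/5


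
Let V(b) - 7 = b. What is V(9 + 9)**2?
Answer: 625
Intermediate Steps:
V(b) = 7 + b
V(9 + 9)**2 = (7 + (9 + 9))**2 = (7 + 18)**2 = 25**2 = 625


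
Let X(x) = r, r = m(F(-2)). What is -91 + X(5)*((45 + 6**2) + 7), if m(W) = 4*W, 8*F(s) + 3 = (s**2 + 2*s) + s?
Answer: -311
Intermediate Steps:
F(s) = -3/8 + s**2/8 + 3*s/8 (F(s) = -3/8 + ((s**2 + 2*s) + s)/8 = -3/8 + (s**2 + 3*s)/8 = -3/8 + (s**2/8 + 3*s/8) = -3/8 + s**2/8 + 3*s/8)
r = -5/2 (r = 4*(-3/8 + (1/8)*(-2)**2 + (3/8)*(-2)) = 4*(-3/8 + (1/8)*4 - 3/4) = 4*(-3/8 + 1/2 - 3/4) = 4*(-5/8) = -5/2 ≈ -2.5000)
X(x) = -5/2
-91 + X(5)*((45 + 6**2) + 7) = -91 - 5*((45 + 6**2) + 7)/2 = -91 - 5*((45 + 36) + 7)/2 = -91 - 5*(81 + 7)/2 = -91 - 5/2*88 = -91 - 220 = -311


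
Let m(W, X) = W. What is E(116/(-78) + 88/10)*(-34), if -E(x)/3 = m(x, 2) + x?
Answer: 96968/65 ≈ 1491.8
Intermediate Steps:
E(x) = -6*x (E(x) = -3*(x + x) = -6*x)
E(116/(-78) + 88/10)*(-34) = -6*(116/(-78) + 88/10)*(-34) = -6*(116*(-1/78) + 88*(⅒))*(-34) = -6*(-58/39 + 44/5)*(-34) = -6*1426/195*(-34) = -2852/65*(-34) = 96968/65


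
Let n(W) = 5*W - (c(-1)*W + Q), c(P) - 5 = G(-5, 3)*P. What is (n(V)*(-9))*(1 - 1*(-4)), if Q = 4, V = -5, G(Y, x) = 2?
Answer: 630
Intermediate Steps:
c(P) = 5 + 2*P
n(W) = -4 + 2*W (n(W) = 5*W - ((5 + 2*(-1))*W + 4) = 5*W - ((5 - 2)*W + 4) = 5*W - (3*W + 4) = 5*W - (4 + 3*W) = 5*W + (-4 - 3*W) = -4 + 2*W)
(n(V)*(-9))*(1 - 1*(-4)) = ((-4 + 2*(-5))*(-9))*(1 - 1*(-4)) = ((-4 - 10)*(-9))*(1 + 4) = -14*(-9)*5 = 126*5 = 630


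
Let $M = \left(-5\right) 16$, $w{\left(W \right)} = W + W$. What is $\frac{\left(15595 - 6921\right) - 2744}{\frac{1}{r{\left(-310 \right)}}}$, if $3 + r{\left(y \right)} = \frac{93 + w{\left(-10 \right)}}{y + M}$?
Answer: $- \frac{737099}{39} \approx -18900.0$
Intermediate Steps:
$w{\left(W \right)} = 2 W$
$M = -80$
$r{\left(y \right)} = -3 + \frac{73}{-80 + y}$ ($r{\left(y \right)} = -3 + \frac{93 + 2 \left(-10\right)}{y - 80} = -3 + \frac{93 - 20}{-80 + y} = -3 + \frac{73}{-80 + y}$)
$\frac{\left(15595 - 6921\right) - 2744}{\frac{1}{r{\left(-310 \right)}}} = \frac{\left(15595 - 6921\right) - 2744}{\frac{1}{\frac{1}{-80 - 310} \left(313 - -930\right)}} = \frac{8674 - 2744}{\frac{1}{\frac{1}{-390} \left(313 + 930\right)}} = \frac{5930}{\frac{1}{\left(- \frac{1}{390}\right) 1243}} = \frac{5930}{\frac{1}{- \frac{1243}{390}}} = \frac{5930}{- \frac{390}{1243}} = 5930 \left(- \frac{1243}{390}\right) = - \frac{737099}{39}$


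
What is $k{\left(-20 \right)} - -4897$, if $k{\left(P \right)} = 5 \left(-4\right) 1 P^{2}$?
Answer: $-3103$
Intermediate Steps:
$k{\left(P \right)} = - 20 P^{2}$ ($k{\left(P \right)} = \left(-20\right) 1 P^{2} = - 20 P^{2}$)
$k{\left(-20 \right)} - -4897 = - 20 \left(-20\right)^{2} - -4897 = \left(-20\right) 400 + 4897 = -8000 + 4897 = -3103$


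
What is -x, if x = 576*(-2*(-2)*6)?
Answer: -13824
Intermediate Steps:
x = 13824 (x = 576*(4*6) = 576*24 = 13824)
-x = -1*13824 = -13824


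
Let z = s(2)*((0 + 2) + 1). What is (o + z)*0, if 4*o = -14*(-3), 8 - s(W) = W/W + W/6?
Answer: 0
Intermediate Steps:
s(W) = 7 - W/6 (s(W) = 8 - (W/W + W/6) = 8 - (1 + W*(⅙)) = 8 - (1 + W/6) = 8 + (-1 - W/6) = 7 - W/6)
z = 20 (z = (7 - ⅙*2)*((0 + 2) + 1) = (7 - ⅓)*(2 + 1) = (20/3)*3 = 20)
o = 21/2 (o = (-14*(-3))/4 = (¼)*42 = 21/2 ≈ 10.500)
(o + z)*0 = (21/2 + 20)*0 = (61/2)*0 = 0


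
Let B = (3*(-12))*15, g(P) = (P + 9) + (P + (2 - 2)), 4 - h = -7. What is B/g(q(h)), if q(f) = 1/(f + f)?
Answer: -297/5 ≈ -59.400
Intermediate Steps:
h = 11 (h = 4 - 1*(-7) = 4 + 7 = 11)
q(f) = 1/(2*f)
g(P) = 9 + 2*P (g(P) = (9 + P) + (P + 0) = (9 + P) + P = 9 + 2*P)
B = -540 (B = -36*15 = -540)
B/g(q(h)) = -540/(9 + 2*((½)/11)) = -540/(9 + 2*((½)*(1/11))) = -540/(9 + 2*(1/22)) = -540/(9 + 1/11) = -540/100/11 = -540*11/100 = -297/5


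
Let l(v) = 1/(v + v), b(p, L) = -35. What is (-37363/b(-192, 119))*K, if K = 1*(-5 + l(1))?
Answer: -336267/70 ≈ -4803.8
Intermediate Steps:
l(v) = 1/(2*v)
K = -9/2 (K = 1*(-5 + (½)/1) = 1*(-5 + (½)*1) = 1*(-5 + ½) = 1*(-9/2) = -9/2 ≈ -4.5000)
(-37363/b(-192, 119))*K = -37363/(-35)*(-9/2) = -37363*(-1/35)*(-9/2) = (37363/35)*(-9/2) = -336267/70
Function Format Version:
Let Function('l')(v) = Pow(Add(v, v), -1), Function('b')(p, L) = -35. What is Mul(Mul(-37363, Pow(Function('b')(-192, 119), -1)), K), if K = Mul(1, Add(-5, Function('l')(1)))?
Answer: Rational(-336267, 70) ≈ -4803.8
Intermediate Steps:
Function('l')(v) = Mul(Rational(1, 2), Pow(v, -1)) (Function('l')(v) = Pow(Mul(2, v), -1) = Mul(Rational(1, 2), Pow(v, -1)))
K = Rational(-9, 2) (K = Mul(1, Add(-5, Mul(Rational(1, 2), Pow(1, -1)))) = Mul(1, Add(-5, Mul(Rational(1, 2), 1))) = Mul(1, Add(-5, Rational(1, 2))) = Mul(1, Rational(-9, 2)) = Rational(-9, 2) ≈ -4.5000)
Mul(Mul(-37363, Pow(Function('b')(-192, 119), -1)), K) = Mul(Mul(-37363, Pow(-35, -1)), Rational(-9, 2)) = Mul(Mul(-37363, Rational(-1, 35)), Rational(-9, 2)) = Mul(Rational(37363, 35), Rational(-9, 2)) = Rational(-336267, 70)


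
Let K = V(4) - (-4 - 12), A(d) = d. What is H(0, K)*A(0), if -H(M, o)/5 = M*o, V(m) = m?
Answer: 0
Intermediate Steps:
K = 20 (K = 4 - (-4 - 12) = 4 - 1*(-16) = 4 + 16 = 20)
H(M, o) = -5*M*o
H(0, K)*A(0) = -5*0*20*0 = 0*0 = 0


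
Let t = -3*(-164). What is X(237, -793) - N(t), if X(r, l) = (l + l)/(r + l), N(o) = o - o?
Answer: 793/278 ≈ 2.8525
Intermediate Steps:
t = 492
N(o) = 0
X(r, l) = 2*l/(l + r) (X(r, l) = (2*l)/(l + r) = 2*l/(l + r))
X(237, -793) - N(t) = 2*(-793)/(-793 + 237) - 1*0 = 2*(-793)/(-556) + 0 = 2*(-793)*(-1/556) + 0 = 793/278 + 0 = 793/278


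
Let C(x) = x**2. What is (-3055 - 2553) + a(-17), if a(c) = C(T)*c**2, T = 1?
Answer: -5319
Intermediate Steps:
a(c) = c**2 (a(c) = 1**2*c**2 = 1*c**2 = c**2)
(-3055 - 2553) + a(-17) = (-3055 - 2553) + (-17)**2 = -5608 + 289 = -5319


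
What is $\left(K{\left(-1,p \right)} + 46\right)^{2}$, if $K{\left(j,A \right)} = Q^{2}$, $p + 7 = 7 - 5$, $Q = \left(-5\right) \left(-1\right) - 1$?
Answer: $3844$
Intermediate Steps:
$Q = 4$ ($Q = 5 - 1 = 4$)
$p = -5$ ($p = -7 + \left(7 - 5\right) = -7 + 2 = -5$)
$K{\left(j,A \right)} = 16$ ($K{\left(j,A \right)} = 4^{2} = 16$)
$\left(K{\left(-1,p \right)} + 46\right)^{2} = \left(16 + 46\right)^{2} = 62^{2} = 3844$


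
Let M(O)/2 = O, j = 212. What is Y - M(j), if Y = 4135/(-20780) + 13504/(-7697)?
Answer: -13625710411/31988732 ≈ -425.95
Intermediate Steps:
Y = -62488043/31988732 (Y = 4135*(-1/20780) + 13504*(-1/7697) = -827/4156 - 13504/7697 = -62488043/31988732 ≈ -1.9534)
M(O) = 2*O
Y - M(j) = -62488043/31988732 - 2*212 = -62488043/31988732 - 1*424 = -62488043/31988732 - 424 = -13625710411/31988732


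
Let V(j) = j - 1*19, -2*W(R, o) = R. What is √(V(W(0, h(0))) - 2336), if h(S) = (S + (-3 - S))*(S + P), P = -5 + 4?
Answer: I*√2355 ≈ 48.528*I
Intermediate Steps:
P = -1
h(S) = 3 - 3*S (h(S) = (S + (-3 - S))*(S - 1) = -3*(-1 + S) = 3 - 3*S)
W(R, o) = -R/2
V(j) = -19 + j (V(j) = j - 19 = -19 + j)
√(V(W(0, h(0))) - 2336) = √((-19 - ½*0) - 2336) = √((-19 + 0) - 2336) = √(-19 - 2336) = √(-2355) = I*√2355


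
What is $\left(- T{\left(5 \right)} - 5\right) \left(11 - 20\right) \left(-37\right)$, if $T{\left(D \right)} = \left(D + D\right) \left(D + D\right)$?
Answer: $-34965$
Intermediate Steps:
$T{\left(D \right)} = 4 D^{2}$ ($T{\left(D \right)} = 2 D 2 D = 4 D^{2}$)
$\left(- T{\left(5 \right)} - 5\right) \left(11 - 20\right) \left(-37\right) = \left(- 4 \cdot 5^{2} - 5\right) \left(11 - 20\right) \left(-37\right) = \left(- 4 \cdot 25 - 5\right) \left(-9\right) \left(-37\right) = \left(\left(-1\right) 100 - 5\right) \left(-9\right) \left(-37\right) = \left(-100 - 5\right) \left(-9\right) \left(-37\right) = \left(-105\right) \left(-9\right) \left(-37\right) = 945 \left(-37\right) = -34965$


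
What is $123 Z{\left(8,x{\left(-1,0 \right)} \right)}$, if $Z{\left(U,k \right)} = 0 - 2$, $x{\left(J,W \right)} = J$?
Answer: $-246$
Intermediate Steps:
$Z{\left(U,k \right)} = -2$
$123 Z{\left(8,x{\left(-1,0 \right)} \right)} = 123 \left(-2\right) = -246$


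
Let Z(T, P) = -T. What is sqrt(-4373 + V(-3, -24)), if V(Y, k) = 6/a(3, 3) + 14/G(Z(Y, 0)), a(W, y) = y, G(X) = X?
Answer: I*sqrt(39297)/3 ≈ 66.078*I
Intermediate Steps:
V(Y, k) = 2 - 14/Y (V(Y, k) = 6/3 + 14/((-Y)) = 6*(1/3) + 14*(-1/Y) = 2 - 14/Y)
sqrt(-4373 + V(-3, -24)) = sqrt(-4373 + (2 - 14/(-3))) = sqrt(-4373 + (2 - 14*(-1/3))) = sqrt(-4373 + (2 + 14/3)) = sqrt(-4373 + 20/3) = sqrt(-13099/3) = I*sqrt(39297)/3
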